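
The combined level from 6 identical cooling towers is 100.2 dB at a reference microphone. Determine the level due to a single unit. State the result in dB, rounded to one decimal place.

6 equal contributions raise the level by 10·log₁₀ 6 = 7.782 dB, so each unit alone gives 100.2 − 7.782.

92.4 dB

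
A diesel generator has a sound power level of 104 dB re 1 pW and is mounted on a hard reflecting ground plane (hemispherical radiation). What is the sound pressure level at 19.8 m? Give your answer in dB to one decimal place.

The power spreads over a hemisphere of area 2π·r², so L_p = L_w − 10·log₁₀(2π·r²).
2π·r² = 2463 m², 10·log₁₀ of that is 33.915 dB.
L_p = 104 − 33.915 = 70.08 dB.

70.1 dB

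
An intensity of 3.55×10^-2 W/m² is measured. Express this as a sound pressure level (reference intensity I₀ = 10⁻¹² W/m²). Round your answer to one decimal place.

105.5 dB

I/I₀ = 3.55×10^-2/10⁻¹² = 3.55×10^10, and L = 10·log₁₀(I/I₀).
L = 10·(0.5502 + 10) = 105.50 dB.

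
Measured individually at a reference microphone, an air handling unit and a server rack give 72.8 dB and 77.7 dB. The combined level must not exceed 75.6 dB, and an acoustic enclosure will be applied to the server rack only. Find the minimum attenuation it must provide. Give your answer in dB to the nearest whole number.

5 dB

Fixed contribution from the other source: Σ 10^(L/10) = 10^(72.8/10) = 1.905e+07 (72.80 dB).
To meet 75.6 dB overall, the treated server rack may contribute at most 10^(75.6/10) − 1.905e+07 = 1.725e+07, i.e. 72.37 dB.
Required insertion loss = 77.7 − 72.37 = 5.33 dB.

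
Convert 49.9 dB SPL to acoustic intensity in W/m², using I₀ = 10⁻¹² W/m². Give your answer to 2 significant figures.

9.8e-08 W/m²

I/I₀ = 10^(49.9/10) = 9.772e+04, so I = 9.772e+04 × 10⁻¹² W/m².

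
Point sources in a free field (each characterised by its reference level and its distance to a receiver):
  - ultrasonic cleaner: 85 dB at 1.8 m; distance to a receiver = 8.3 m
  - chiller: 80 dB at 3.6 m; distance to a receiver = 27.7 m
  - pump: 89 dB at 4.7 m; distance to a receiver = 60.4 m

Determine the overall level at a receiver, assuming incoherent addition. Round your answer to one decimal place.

Apply inverse-square spreading to bring every level to the receiver, then sum 10^(L/10).
ultrasonic cleaner: 85 − 20·log₁₀(8.3/1.8) = 85 − 13.28 = 71.72 dB.
chiller: 80 − 20·log₁₀(27.7/3.6) = 80 − 17.72 = 62.28 dB.
pump: 89 − 20·log₁₀(60.4/4.7) = 89 − 22.18 = 66.82 dB.
Σ 10^(L/10) = 2.137e+07 → L_total = 10·log₁₀(2.137e+07) = 73.30 dB.

73.3 dB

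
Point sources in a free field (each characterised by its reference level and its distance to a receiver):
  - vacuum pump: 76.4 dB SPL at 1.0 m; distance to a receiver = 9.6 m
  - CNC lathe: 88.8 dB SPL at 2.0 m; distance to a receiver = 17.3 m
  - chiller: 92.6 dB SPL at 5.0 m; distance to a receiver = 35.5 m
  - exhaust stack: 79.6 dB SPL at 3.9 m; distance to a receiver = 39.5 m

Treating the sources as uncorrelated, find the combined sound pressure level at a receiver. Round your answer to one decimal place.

76.8 dB SPL

First find each source's level at the receiver (point-source: −20·log₁₀(r/r_ref)), then combine on an intensity basis.
vacuum pump: 76.4 − 20·log₁₀(9.6/1.0) = 76.4 − 19.65 = 56.75 dB SPL.
CNC lathe: 88.8 − 20·log₁₀(17.3/2.0) = 88.8 − 18.74 = 70.06 dB SPL.
chiller: 92.6 − 20·log₁₀(35.5/5.0) = 92.6 − 17.03 = 75.57 dB SPL.
exhaust stack: 79.6 − 20·log₁₀(39.5/3.9) = 79.6 − 20.11 = 59.49 dB SPL.
Σ 10^(L/10) = 4.760e+07 → L_total = 10·log₁₀(4.760e+07) = 76.78 dB SPL.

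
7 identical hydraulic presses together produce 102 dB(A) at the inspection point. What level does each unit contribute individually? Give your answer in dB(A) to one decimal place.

93.5 dB(A)

7 equal contributions raise the level by 10·log₁₀ 7 = 8.451 dB, so each unit alone gives 102 − 8.451.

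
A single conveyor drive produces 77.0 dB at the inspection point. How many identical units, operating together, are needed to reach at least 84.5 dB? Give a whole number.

Need L₁ + 10·log₁₀ N ≥ 84.5, i.e. log₁₀ N ≥ 0.75.
N ≥ 10^(7.5/10) = 5.623, so N = 6.

6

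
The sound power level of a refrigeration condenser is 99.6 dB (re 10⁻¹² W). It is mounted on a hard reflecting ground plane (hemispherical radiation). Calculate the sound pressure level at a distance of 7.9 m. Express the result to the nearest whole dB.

74 dB

L_p = L_w − 10·log₁₀(2π·r²) with r = 7.9 m.
2π·r² = 392.1 m², 10·log₁₀ of that is 25.934 dB.
L_p = 99.6 − 25.934 = 73.67 dB.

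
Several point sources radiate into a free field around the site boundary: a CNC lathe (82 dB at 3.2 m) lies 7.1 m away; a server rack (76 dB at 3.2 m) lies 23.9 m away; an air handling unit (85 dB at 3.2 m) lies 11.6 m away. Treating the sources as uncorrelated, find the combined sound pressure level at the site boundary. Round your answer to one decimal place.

Apply inverse-square spreading to bring every level to the receiver, then sum 10^(L/10).
CNC lathe: 82 − 20·log₁₀(7.1/3.2) = 82 − 6.92 = 75.08 dB.
server rack: 76 − 20·log₁₀(23.9/3.2) = 76 − 17.46 = 58.54 dB.
air handling unit: 85 − 20·log₁₀(11.6/3.2) = 85 − 11.19 = 73.81 dB.
Σ 10^(L/10) = 5.697e+07 → L_total = 10·log₁₀(5.697e+07) = 77.56 dB.

77.6 dB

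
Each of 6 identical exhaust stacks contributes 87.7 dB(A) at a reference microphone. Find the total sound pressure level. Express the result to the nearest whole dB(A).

95 dB(A)

L_total = L₁ + 10·log₁₀ N for N identical incoherent sources.
L_total = 87.7 + 10·log₁₀(6) = 87.7 + 7.782 = 95.48 dB(A).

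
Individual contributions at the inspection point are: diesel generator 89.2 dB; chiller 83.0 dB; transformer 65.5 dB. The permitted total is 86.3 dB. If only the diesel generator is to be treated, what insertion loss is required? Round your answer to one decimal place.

The untreated sources together contribute 10^(83.0/10) + 10^(65.5/10) = 2.031e+08, i.e. 83.08 dB.
To meet 86.3 dB overall, the treated diesel generator may contribute at most 10^(86.3/10) − 2.031e+08 = 2.235e+08, i.e. 83.49 dB.
Required insertion loss = 89.2 − 83.49 = 5.71 dB.

5.7 dB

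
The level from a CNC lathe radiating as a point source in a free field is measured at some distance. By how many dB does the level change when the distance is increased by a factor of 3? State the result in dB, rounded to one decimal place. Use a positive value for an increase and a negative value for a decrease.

With spherical spreading the level changes by −20·log₁₀(r₂/r₁).
ΔL = −20·log₁₀(3) = -9.54 dB.

-9.5 dB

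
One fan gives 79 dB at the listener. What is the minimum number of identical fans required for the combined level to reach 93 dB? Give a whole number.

N identical sources give L₁ + 10·log₁₀ N, so require 10·log₁₀ N ≥ 93 − 79 = 14.0 dB.
N ≥ 10^(14.0/10) = 25.119, so N = 26.

26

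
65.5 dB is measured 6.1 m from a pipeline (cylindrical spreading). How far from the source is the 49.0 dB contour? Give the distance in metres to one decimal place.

The 16.5 dB drop corresponds to a distance ratio of 10^(16.5/10) for a line source.
r₂ = 6.1·10^((65.5−49.0)/10) = 6.1·10^(16.5/10) = 272.48 m.

272.5 m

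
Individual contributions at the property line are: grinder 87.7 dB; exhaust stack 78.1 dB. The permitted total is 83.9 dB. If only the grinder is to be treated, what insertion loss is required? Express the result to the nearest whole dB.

Fixed contribution from the other source: Σ 10^(L/10) = 10^(78.1/10) = 6.457e+07 (78.10 dB).
To meet 83.9 dB overall, the treated grinder may contribute at most 10^(83.9/10) − 6.457e+07 = 1.809e+08, i.e. 82.57 dB.
So the grinder must be reduced from 87.7 to 82.57 dB: IL = 5.13 dB.

5 dB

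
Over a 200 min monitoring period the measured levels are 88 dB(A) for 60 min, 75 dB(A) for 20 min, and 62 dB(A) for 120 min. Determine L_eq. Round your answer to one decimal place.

82.9 dB(A)

L_eq = 10·log₁₀[(1/T)·Σ tᵢ·10^(Lᵢ/10)] with T = 200 min.
Σ tᵢ·10^(Lᵢ/10) = 60·10^(88/10) + 20·10^(75/10) + 120·10^(62/10) = 3.868e+10.
L_eq = 10·log₁₀(3.868e+10/200) = 82.86 dB(A).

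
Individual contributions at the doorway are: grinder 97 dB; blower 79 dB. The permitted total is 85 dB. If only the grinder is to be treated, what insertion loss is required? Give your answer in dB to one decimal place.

The untreated sources together contribute 10^(79/10) = 7.943e+07, i.e. 79.00 dB.
The limit corresponds to 10^(85/10) = 3.162e+08; subtracting the fixed part leaves 2.368e+08 for the grinder, i.e. 83.74 dB.
Required insertion loss = 97 − 83.74 = 13.26 dB.

13.3 dB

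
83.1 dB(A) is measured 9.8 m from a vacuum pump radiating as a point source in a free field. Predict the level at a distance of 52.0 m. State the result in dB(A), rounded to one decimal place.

68.6 dB(A)

Point-source attenuation: ΔL = 20·log₁₀(r₂/r₁) = 20·log₁₀(52.0/9.8) = 14.496 dB.
L₂ = 83.1 − 20·log₁₀(52.0/9.8) = 83.1 − 14.496 = 68.60 dB(A).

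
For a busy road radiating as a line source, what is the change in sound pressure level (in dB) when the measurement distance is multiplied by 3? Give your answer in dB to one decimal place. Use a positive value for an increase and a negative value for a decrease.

A line source loses 3 dB per doubling of distance; generally ΔL = −10·log₁₀(r₂/r₁).
ΔL = −10·log₁₀(3) = -4.77 dB.

-4.8 dB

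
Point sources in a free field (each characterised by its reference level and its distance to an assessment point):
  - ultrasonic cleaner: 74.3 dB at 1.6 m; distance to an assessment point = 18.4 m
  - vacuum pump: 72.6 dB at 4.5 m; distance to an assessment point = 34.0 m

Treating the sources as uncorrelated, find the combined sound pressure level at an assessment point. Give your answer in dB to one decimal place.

57.2 dB

First find each source's level at the receiver (point-source: −20·log₁₀(r/r_ref)), then combine on an intensity basis.
ultrasonic cleaner: 74.3 − 20·log₁₀(18.4/1.6) = 74.3 − 21.21 = 53.09 dB.
vacuum pump: 72.6 − 20·log₁₀(34.0/4.5) = 72.6 − 17.57 = 55.03 dB.
Σ 10^(L/10) = 5.223e+05 → L_total = 10·log₁₀(5.223e+05) = 57.18 dB.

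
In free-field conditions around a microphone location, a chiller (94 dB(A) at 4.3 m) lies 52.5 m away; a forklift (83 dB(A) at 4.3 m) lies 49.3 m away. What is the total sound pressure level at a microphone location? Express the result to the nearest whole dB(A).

First find each source's level at the receiver (point-source: −20·log₁₀(r/r_ref)), then combine on an intensity basis.
chiller: 94 − 20·log₁₀(52.5/4.3) = 94 − 21.73 = 72.27 dB(A).
forklift: 83 − 20·log₁₀(49.3/4.3) = 83 − 21.19 = 61.81 dB(A).
Σ 10^(L/10) = 1.837e+07 → L_total = 10·log₁₀(1.837e+07) = 72.64 dB(A).

73 dB(A)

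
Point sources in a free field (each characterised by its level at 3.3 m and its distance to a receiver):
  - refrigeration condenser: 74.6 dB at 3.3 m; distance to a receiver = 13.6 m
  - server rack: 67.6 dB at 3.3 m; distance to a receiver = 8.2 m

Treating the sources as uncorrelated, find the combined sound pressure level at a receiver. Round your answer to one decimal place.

Propagate each source to the receiver with L = L_ref − 20·log₁₀(r/r_ref), then add intensities.
refrigeration condenser: 74.6 − 20·log₁₀(13.6/3.3) = 74.6 − 12.30 = 62.30 dB.
server rack: 67.6 − 20·log₁₀(8.2/3.3) = 67.6 − 7.91 = 59.69 dB.
Σ 10^(L/10) = 2.630e+06 → L_total = 10·log₁₀(2.630e+06) = 64.20 dB.

64.2 dB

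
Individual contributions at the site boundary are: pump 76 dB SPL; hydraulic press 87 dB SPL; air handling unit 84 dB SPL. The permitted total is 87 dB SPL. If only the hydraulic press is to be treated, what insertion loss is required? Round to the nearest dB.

Fixed contribution from the other sources: Σ 10^(L/10) = 10^(76/10) + 10^(84/10) = 2.910e+08 (84.64 dB SPL).
The limit corresponds to 10^(87/10) = 5.012e+08; subtracting the fixed part leaves 2.102e+08 for the hydraulic press, i.e. 83.23 dB SPL.
So the hydraulic press must be reduced from 87 to 83.23 dB SPL: IL = 3.77 dB.

4 dB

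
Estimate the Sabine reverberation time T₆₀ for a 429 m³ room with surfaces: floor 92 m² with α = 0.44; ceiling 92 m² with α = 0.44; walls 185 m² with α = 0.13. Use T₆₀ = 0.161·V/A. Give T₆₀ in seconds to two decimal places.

0.66 s

Total absorption A = 92·0.44 + 92·0.44 + 185·0.13 = 105.01 m² sabins.
T₆₀ = 0.161 × 429 / 105.01 = 0.658 s.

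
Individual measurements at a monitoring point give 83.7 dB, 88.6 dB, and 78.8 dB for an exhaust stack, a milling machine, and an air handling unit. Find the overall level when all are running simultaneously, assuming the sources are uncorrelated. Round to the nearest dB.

90 dB

Incoherent sources combine by intensity addition: L_total = 10·log₁₀(Σ 10^(L_i/10)).
Σ 10^(L/10) = 10^(83.7/10) + 10^(88.6/10) + 10^(78.8/10) = 1.035e+09.
L_total = 10·log₁₀(1.035e+09) = 90.15 dB.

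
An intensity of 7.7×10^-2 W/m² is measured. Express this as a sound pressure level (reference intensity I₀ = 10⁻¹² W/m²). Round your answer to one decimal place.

Dividing by I₀ shifts the exponent by 12: I/I₀ = 7.7×10^10.
L = 10·(0.8865 + 10) = 108.86 dB.

108.9 dB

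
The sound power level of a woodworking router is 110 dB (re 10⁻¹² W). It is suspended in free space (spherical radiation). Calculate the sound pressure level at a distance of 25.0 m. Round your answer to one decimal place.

The power spreads over a sphere of area 4π·r², so L_p = L_w − 10·log₁₀(4π·r²).
4π·r² = 7854 m², 10·log₁₀ of that is 38.951 dB.
L_p = 110 − 38.951 = 71.05 dB.

71.0 dB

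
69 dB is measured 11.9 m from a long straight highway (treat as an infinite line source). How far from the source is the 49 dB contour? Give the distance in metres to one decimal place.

1190.0 m

For a line source L₁ − L₂ = 10·log₁₀(r₂/r₁), so r₂ = r₁·10^((L₁−L₂)/10).
r₂ = 11.9·10^((69−49)/10) = 11.9·10^(20.0/10) = 1190.00 m.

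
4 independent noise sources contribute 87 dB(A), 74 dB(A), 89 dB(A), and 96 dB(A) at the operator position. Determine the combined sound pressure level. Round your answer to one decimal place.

97.2 dB(A)

Incoherent sources combine by intensity addition: L_total = 10·log₁₀(Σ 10^(L_i/10)).
Σ 10^(L/10) = 10^(87/10) + 10^(74/10) + 10^(89/10) + 10^(96/10) = 5.302e+09.
L_total = 10·log₁₀(5.302e+09) = 97.24 dB(A).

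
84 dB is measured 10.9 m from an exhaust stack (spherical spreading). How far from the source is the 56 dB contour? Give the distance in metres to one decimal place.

273.8 m

Point-source spreading drops the level by 20·log₁₀(r₂/r₁); inverting, r₂/r₁ = 10^(ΔL/20).
r₂ = 10.9·10^((84−56)/20) = 10.9·10^(28.0/20) = 273.80 m.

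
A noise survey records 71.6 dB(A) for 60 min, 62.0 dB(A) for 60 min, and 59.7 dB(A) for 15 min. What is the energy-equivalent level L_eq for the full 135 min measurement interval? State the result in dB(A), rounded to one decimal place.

The energy average is taken in the linear domain: L_eq = 10·log₁₀[(Σ tᵢ·10^(Lᵢ/10))/T], T = 135 min.
Σ tᵢ·10^(Lᵢ/10) = 60·10^(71.6/10) + 60·10^(62.0/10) + 15·10^(59.7/10) = 9.764e+08.
L_eq = 10·log₁₀(9.764e+08/135) = 68.59 dB(A).

68.6 dB(A)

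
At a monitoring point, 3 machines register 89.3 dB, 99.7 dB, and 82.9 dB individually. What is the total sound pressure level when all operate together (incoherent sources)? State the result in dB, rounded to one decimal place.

100.2 dB

For uncorrelated sources the intensities add, so convert each level to linear form, sum, and take 10·log₁₀ of the total.
Σ 10^(L/10) = 10^(89.3/10) + 10^(99.7/10) + 10^(82.9/10) = 1.038e+10.
L_total = 10·log₁₀(1.038e+10) = 100.16 dB.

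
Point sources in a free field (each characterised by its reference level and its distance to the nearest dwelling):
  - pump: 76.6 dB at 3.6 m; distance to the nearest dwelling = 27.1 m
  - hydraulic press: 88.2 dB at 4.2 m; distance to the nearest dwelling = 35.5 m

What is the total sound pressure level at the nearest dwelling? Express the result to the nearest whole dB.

70 dB

Propagate each source to the receiver with L = L_ref − 20·log₁₀(r/r_ref), then add intensities.
pump: 76.6 − 20·log₁₀(27.1/3.6) = 76.6 − 17.53 = 59.07 dB.
hydraulic press: 88.2 − 20·log₁₀(35.5/4.2) = 88.2 − 18.54 = 69.66 dB.
Σ 10^(L/10) = 1.005e+07 → L_total = 10·log₁₀(1.005e+07) = 70.02 dB.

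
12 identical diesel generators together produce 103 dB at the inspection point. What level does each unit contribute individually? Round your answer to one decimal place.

12 equal contributions raise the level by 10·log₁₀ 12 = 10.792 dB, so each unit alone gives 103 − 10.792.

92.2 dB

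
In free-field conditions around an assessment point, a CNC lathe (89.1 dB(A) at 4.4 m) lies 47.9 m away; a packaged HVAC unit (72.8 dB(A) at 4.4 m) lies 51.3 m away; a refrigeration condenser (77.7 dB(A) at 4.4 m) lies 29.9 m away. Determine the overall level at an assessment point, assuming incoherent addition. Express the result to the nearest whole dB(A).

First find each source's level at the receiver (point-source: −20·log₁₀(r/r_ref)), then combine on an intensity basis.
CNC lathe: 89.1 − 20·log₁₀(47.9/4.4) = 89.1 − 20.74 = 68.36 dB(A).
packaged HVAC unit: 72.8 − 20·log₁₀(51.3/4.4) = 72.8 − 21.33 = 51.47 dB(A).
refrigeration condenser: 77.7 − 20·log₁₀(29.9/4.4) = 77.7 − 16.64 = 61.06 dB(A).
Σ 10^(L/10) = 8.274e+06 → L_total = 10·log₁₀(8.274e+06) = 69.18 dB(A).

69 dB(A)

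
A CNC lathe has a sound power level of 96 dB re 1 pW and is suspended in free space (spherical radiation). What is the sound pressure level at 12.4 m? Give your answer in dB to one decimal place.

63.1 dB

L_p = L_w − 10·log₁₀(4π·r²) with r = 12.4 m.
4π·r² = 1932 m², 10·log₁₀ of that is 32.861 dB.
L_p = 96 − 32.861 = 63.14 dB.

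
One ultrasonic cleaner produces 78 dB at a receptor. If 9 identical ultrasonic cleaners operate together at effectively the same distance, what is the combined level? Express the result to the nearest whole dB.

88 dB

N identical incoherent sources raise the level by 10·log₁₀ N.
L_total = 78 + 10·log₁₀(9) = 78 + 9.542 = 87.54 dB.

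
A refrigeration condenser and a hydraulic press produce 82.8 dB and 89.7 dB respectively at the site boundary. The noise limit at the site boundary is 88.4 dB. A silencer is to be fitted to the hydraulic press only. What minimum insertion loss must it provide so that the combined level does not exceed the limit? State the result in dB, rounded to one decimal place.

Fixed contribution from the other source: Σ 10^(L/10) = 10^(82.8/10) = 1.905e+08 (82.80 dB).
To meet 88.4 dB overall, the treated hydraulic press may contribute at most 10^(88.4/10) − 1.905e+08 = 5.013e+08, i.e. 87.00 dB.
So the hydraulic press must be reduced from 89.7 to 87.00 dB: IL = 2.70 dB.

2.7 dB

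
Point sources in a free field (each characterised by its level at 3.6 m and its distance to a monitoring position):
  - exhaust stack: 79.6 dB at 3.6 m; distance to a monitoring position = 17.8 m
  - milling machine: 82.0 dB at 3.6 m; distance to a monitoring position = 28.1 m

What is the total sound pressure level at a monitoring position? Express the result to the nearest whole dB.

68 dB

First find each source's level at the receiver (point-source: −20·log₁₀(r/r_ref)), then combine on an intensity basis.
exhaust stack: 79.6 − 20·log₁₀(17.8/3.6) = 79.6 − 13.88 = 65.72 dB.
milling machine: 82.0 − 20·log₁₀(28.1/3.6) = 82.0 − 17.85 = 64.15 dB.
Σ 10^(L/10) = 6.332e+06 → L_total = 10·log₁₀(6.332e+06) = 68.02 dB.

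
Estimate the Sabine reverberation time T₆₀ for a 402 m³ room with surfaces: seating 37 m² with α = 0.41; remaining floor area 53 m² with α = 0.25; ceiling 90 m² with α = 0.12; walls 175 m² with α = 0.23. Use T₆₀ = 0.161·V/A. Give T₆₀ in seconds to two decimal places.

Total absorption A = 37·0.41 + 53·0.25 + 90·0.12 + 175·0.23 = 79.47 m² sabins.
T₆₀ = 0.161 × 402 / 79.47 = 0.814 s.

0.81 s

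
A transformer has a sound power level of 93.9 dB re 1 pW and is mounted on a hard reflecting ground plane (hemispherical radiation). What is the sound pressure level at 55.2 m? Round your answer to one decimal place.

51.1 dB

Free-field hemispherical radiation: L_p = L_w − 10·log₁₀(2π·r²), r = 55.2 m.
2π·r² = 1.915e+04 m², 10·log₁₀ of that is 42.821 dB.
L_p = 93.9 − 42.821 = 51.08 dB.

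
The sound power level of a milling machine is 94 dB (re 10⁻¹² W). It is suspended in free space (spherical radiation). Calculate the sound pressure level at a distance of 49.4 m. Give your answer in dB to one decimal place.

49.1 dB

Free-field spherical radiation: L_p = L_w − 10·log₁₀(4π·r²), r = 49.4 m.
4π·r² = 3.067e+04 m², 10·log₁₀ of that is 44.867 dB.
L_p = 94 − 44.867 = 49.13 dB.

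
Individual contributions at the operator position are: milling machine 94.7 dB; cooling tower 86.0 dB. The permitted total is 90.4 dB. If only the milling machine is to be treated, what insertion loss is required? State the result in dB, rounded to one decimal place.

6.3 dB

Everything except the milling machine sums to 10^(86.0/10) = 3.981e+08 in linear terms, 86.00 dB.
The limit corresponds to 10^(90.4/10) = 1.096e+09; subtracting the fixed part leaves 6.984e+08 for the milling machine, i.e. 88.44 dB.
So the milling machine must be reduced from 94.7 to 88.44 dB: IL = 6.26 dB.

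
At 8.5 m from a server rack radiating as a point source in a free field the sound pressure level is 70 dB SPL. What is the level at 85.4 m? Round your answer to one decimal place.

Spherical spreading from a point source gives a 20·log₁₀(r₂/r₁) drop.
L₂ = 70 − 20·log₁₀(85.4/8.5) = 70 − 20.041 = 49.96 dB SPL.

50.0 dB SPL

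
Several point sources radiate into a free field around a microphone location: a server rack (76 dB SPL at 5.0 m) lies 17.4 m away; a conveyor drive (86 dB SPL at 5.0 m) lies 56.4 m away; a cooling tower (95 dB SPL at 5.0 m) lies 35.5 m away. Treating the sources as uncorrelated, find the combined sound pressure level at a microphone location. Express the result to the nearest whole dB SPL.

78 dB SPL

Propagate each source to the receiver with L = L_ref − 20·log₁₀(r/r_ref), then add intensities.
server rack: 76 − 20·log₁₀(17.4/5.0) = 76 − 10.83 = 65.17 dB SPL.
conveyor drive: 86 − 20·log₁₀(56.4/5.0) = 86 − 21.05 = 64.95 dB SPL.
cooling tower: 95 − 20·log₁₀(35.5/5.0) = 95 − 17.03 = 77.97 dB SPL.
Σ 10^(L/10) = 6.915e+07 → L_total = 10·log₁₀(6.915e+07) = 78.40 dB SPL.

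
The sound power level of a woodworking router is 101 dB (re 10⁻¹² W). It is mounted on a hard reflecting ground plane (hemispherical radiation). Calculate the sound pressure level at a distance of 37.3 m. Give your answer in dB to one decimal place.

61.6 dB

The power spreads over a hemisphere of area 2π·r², so L_p = L_w − 10·log₁₀(2π·r²).
2π·r² = 8742 m², 10·log₁₀ of that is 39.416 dB.
L_p = 101 − 39.416 = 61.58 dB.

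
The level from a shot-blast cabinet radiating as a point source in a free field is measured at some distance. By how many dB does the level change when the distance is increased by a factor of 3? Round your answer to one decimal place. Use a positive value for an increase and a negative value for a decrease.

-9.5 dB

Point-source spreading: ΔL = −20·log₁₀(r₂/r₁).
ΔL = −20·log₁₀(3) = -9.54 dB.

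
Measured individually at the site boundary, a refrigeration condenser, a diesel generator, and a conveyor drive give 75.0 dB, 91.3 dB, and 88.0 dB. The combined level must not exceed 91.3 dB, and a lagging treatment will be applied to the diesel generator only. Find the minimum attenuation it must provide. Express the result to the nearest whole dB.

3 dB

Fixed contribution from the other sources: Σ 10^(L/10) = 10^(75.0/10) + 10^(88.0/10) = 6.626e+08 (88.21 dB).
The limit corresponds to 10^(91.3/10) = 1.349e+09; subtracting the fixed part leaves 6.864e+08 for the diesel generator, i.e. 88.37 dB.
So the diesel generator must be reduced from 91.3 to 88.37 dB: IL = 2.93 dB.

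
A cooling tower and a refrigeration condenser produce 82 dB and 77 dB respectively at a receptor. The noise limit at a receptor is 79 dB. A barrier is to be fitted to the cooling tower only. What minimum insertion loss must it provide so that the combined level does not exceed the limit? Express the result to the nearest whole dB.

7 dB

Fixed contribution from the other source: Σ 10^(L/10) = 10^(77/10) = 5.012e+07 (77.00 dB).
The limit corresponds to 10^(79/10) = 7.943e+07; subtracting the fixed part leaves 2.931e+07 for the cooling tower, i.e. 74.67 dB.
So the cooling tower must be reduced from 82 to 74.67 dB: IL = 7.33 dB.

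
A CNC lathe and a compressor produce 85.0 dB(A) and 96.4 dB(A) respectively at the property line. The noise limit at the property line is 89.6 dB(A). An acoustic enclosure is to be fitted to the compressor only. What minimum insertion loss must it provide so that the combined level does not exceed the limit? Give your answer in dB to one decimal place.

The untreated sources together contribute 10^(85.0/10) = 3.162e+08, i.e. 85.00 dB(A).
To meet 89.6 dB(A) overall, the treated compressor may contribute at most 10^(89.6/10) − 3.162e+08 = 5.958e+08, i.e. 87.75 dB(A).
So the compressor must be reduced from 96.4 to 87.75 dB(A): IL = 8.65 dB.

8.6 dB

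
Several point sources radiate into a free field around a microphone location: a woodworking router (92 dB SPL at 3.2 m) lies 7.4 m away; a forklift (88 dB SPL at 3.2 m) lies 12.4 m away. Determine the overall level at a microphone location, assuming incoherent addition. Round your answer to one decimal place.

Apply inverse-square spreading to bring every level to the receiver, then sum 10^(L/10).
woodworking router: 92 − 20·log₁₀(7.4/3.2) = 92 − 7.28 = 84.72 dB SPL.
forklift: 88 − 20·log₁₀(12.4/3.2) = 88 − 11.77 = 76.23 dB SPL.
Σ 10^(L/10) = 3.384e+08 → L_total = 10·log₁₀(3.384e+08) = 85.29 dB SPL.

85.3 dB SPL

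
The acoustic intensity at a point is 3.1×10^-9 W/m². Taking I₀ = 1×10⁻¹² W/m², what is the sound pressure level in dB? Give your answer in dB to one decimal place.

34.9 dB

Dividing by I₀ shifts the exponent by 12: I/I₀ = 3.1×10^3.
L = 10·(0.4914 + 3) = 34.91 dB.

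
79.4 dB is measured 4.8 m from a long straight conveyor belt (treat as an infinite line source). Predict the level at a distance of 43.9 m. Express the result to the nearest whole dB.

70 dB

For a line source, L₂ = L₁ − 10·log₁₀(r₂/r₁).
L₂ = 79.4 − 10·log₁₀(43.9/4.8) = 79.4 − 9.612 = 69.79 dB.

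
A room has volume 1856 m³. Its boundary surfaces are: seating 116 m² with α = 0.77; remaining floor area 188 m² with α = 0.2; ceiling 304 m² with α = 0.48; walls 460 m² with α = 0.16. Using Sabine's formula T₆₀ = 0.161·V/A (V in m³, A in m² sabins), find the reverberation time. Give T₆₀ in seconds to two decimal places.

A = Σ Sᵢαᵢ = 116·0.77 + 188·0.2 + 304·0.48 + 460·0.16 = 346.44 m².
T₆₀ = 0.161·V/A = 0.161·1856/346.44 = 0.863 s.

0.86 s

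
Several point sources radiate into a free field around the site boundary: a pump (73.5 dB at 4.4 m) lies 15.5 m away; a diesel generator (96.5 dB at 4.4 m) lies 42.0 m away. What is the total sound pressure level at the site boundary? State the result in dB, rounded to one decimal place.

77.1 dB

First find each source's level at the receiver (point-source: −20·log₁₀(r/r_ref)), then combine on an intensity basis.
pump: 73.5 − 20·log₁₀(15.5/4.4) = 73.5 − 10.94 = 62.56 dB.
diesel generator: 96.5 − 20·log₁₀(42.0/4.4) = 96.5 − 19.60 = 76.90 dB.
Σ 10^(L/10) = 5.083e+07 → L_total = 10·log₁₀(5.083e+07) = 77.06 dB.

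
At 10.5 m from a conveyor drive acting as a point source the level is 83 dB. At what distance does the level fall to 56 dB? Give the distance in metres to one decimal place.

The 27.0 dB drop corresponds to a distance ratio of 10^(27.0/20) for a point source.
r₂ = 10.5·10^((83−56)/20) = 10.5·10^(27.0/20) = 235.07 m.

235.1 m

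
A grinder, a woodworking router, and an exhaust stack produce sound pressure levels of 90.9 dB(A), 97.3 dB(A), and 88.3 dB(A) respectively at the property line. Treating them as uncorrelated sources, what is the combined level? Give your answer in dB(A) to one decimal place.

Incoherent sources combine by intensity addition: L_total = 10·log₁₀(Σ 10^(L_i/10)).
Σ 10^(L/10) = 10^(90.9/10) + 10^(97.3/10) + 10^(88.3/10) = 7.277e+09.
L_total = 10·log₁₀(7.277e+09) = 98.62 dB(A).

98.6 dB(A)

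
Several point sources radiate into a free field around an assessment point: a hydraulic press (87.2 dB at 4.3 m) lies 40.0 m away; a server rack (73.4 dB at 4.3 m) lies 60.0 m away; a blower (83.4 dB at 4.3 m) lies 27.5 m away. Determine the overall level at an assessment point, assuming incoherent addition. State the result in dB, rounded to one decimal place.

70.6 dB

First find each source's level at the receiver (point-source: −20·log₁₀(r/r_ref)), then combine on an intensity basis.
hydraulic press: 87.2 − 20·log₁₀(40.0/4.3) = 87.2 − 19.37 = 67.83 dB.
server rack: 73.4 − 20·log₁₀(60.0/4.3) = 73.4 − 22.89 = 50.51 dB.
blower: 83.4 − 20·log₁₀(27.5/4.3) = 83.4 − 16.12 = 67.28 dB.
Σ 10^(L/10) = 1.153e+07 → L_total = 10·log₁₀(1.153e+07) = 70.62 dB.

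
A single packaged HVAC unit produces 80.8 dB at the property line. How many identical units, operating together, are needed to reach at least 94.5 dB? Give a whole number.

24

The shortfall is 94.5 − 80.8 = 13.7 dB, and N units add 10·log₁₀ N, so need 10·log₁₀ N ≥ 13.7.
N ≥ 10^(13.7/10) = 23.442, so N = 24.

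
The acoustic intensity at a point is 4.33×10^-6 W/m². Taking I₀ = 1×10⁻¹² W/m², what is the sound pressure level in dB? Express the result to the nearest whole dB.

I/I₀ = 4.33×10^-6/10⁻¹² = 4.33×10^6, and L = 10·log₁₀(I/I₀).
L = 10·(0.6365 + 6) = 66.36 dB.

66 dB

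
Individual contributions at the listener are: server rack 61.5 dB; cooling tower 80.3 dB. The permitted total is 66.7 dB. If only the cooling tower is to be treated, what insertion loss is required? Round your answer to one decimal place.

15.2 dB

Everything except the cooling tower sums to 10^(61.5/10) = 1.413e+06 in linear terms, 61.50 dB.
To meet 66.7 dB overall, the treated cooling tower may contribute at most 10^(66.7/10) − 1.413e+06 = 3.265e+06, i.e. 65.14 dB.
So the cooling tower must be reduced from 80.3 to 65.14 dB: IL = 15.16 dB.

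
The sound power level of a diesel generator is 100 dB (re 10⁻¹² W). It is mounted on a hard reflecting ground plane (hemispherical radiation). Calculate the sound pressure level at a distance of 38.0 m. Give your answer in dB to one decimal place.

60.4 dB

Free-field hemispherical radiation: L_p = L_w − 10·log₁₀(2π·r²), r = 38.0 m.
2π·r² = 9073 m², 10·log₁₀ of that is 39.577 dB.
L_p = 100 − 39.577 = 60.42 dB.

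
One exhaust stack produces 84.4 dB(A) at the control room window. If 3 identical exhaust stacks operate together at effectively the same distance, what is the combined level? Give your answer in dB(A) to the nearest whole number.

89 dB(A)

N identical incoherent sources raise the level by 10·log₁₀ N.
L_total = 84.4 + 10·log₁₀(3) = 84.4 + 4.771 = 89.17 dB(A).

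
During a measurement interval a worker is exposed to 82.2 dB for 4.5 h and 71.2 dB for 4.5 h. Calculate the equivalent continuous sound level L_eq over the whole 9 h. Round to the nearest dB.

L_eq = 10·log₁₀[(1/T)·Σ tᵢ·10^(Lᵢ/10)] with T = 9 h.
Σ tᵢ·10^(Lᵢ/10) = 4.5·10^(82.2/10) + 4.5·10^(71.2/10) = 8.061e+08.
L_eq = 10·log₁₀(8.061e+08/9) = 79.52 dB.

80 dB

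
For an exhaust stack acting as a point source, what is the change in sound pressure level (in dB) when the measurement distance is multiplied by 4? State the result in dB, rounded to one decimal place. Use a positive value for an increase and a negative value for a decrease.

Point-source spreading: ΔL = −20·log₁₀(r₂/r₁).
ΔL = −20·log₁₀(4) = -12.04 dB.

-12.0 dB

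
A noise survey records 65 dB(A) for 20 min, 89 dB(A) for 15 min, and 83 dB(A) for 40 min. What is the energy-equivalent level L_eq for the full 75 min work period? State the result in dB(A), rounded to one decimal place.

84.3 dB(A)

L_eq = 10·log₁₀[(1/T)·Σ tᵢ·10^(Lᵢ/10)] with T = 75 min.
Σ tᵢ·10^(Lᵢ/10) = 20·10^(65/10) + 15·10^(89/10) + 40·10^(83/10) = 1.996e+10.
L_eq = 10·log₁₀(1.996e+10/75) = 84.25 dB(A).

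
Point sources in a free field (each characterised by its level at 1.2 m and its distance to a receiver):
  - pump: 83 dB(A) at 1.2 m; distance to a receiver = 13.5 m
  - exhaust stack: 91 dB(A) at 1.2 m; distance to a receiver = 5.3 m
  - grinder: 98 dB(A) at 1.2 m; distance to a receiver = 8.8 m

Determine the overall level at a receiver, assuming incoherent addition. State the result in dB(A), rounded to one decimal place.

82.6 dB(A)

Apply inverse-square spreading to bring every level to the receiver, then sum 10^(L/10).
pump: 83 − 20·log₁₀(13.5/1.2) = 83 − 21.02 = 61.98 dB(A).
exhaust stack: 91 − 20·log₁₀(5.3/1.2) = 91 − 12.90 = 78.10 dB(A).
grinder: 98 − 20·log₁₀(8.8/1.2) = 98 − 17.31 = 80.69 dB(A).
Σ 10^(L/10) = 1.834e+08 → L_total = 10·log₁₀(1.834e+08) = 82.63 dB(A).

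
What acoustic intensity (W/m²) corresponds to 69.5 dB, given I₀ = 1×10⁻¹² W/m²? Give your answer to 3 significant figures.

8.91e-06 W/m²

I = I₀·10^(L/10) = 10⁻¹² × 10^(69.5/10) = 10^(-5.050).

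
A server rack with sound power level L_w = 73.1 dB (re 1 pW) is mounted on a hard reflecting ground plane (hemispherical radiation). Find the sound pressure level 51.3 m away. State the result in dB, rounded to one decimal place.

30.9 dB

Free-field hemispherical radiation: L_p = L_w − 10·log₁₀(2π·r²), r = 51.3 m.
2π·r² = 1.654e+04 m², 10·log₁₀ of that is 42.184 dB.
L_p = 73.1 − 42.184 = 30.92 dB.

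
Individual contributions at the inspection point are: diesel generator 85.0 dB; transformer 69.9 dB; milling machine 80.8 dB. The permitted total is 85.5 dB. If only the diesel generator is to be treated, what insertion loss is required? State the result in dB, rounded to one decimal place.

1.5 dB

The untreated sources together contribute 10^(69.9/10) + 10^(80.8/10) = 1.300e+08, i.e. 81.14 dB.
To meet 85.5 dB overall, the treated diesel generator may contribute at most 10^(85.5/10) − 1.300e+08 = 2.248e+08, i.e. 83.52 dB.
So the diesel generator must be reduced from 85.0 to 83.52 dB: IL = 1.48 dB.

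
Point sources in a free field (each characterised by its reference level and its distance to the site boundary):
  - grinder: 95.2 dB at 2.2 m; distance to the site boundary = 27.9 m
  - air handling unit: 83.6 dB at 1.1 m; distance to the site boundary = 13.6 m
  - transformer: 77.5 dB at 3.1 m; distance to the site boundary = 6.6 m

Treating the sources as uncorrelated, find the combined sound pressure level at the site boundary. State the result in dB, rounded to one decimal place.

75.4 dB

Propagate each source to the receiver with L = L_ref − 20·log₁₀(r/r_ref), then add intensities.
grinder: 95.2 − 20·log₁₀(27.9/2.2) = 95.2 − 22.06 = 73.14 dB.
air handling unit: 83.6 − 20·log₁₀(13.6/1.1) = 83.6 − 21.84 = 61.76 dB.
transformer: 77.5 − 20·log₁₀(6.6/3.1) = 77.5 − 6.56 = 70.94 dB.
Σ 10^(L/10) = 3.449e+07 → L_total = 10·log₁₀(3.449e+07) = 75.38 dB.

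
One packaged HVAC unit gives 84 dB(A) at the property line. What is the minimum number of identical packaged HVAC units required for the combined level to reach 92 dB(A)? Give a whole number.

Need L₁ + 10·log₁₀ N ≥ 92, i.e. log₁₀ N ≥ 0.80.
N ≥ 10^(8.0/10) = 6.310, so N = 7.

7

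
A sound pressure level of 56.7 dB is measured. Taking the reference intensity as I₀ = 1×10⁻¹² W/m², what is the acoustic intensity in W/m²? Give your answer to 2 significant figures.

4.7e-07 W/m²

I = I₀·10^(L/10) = 10⁻¹² × 10^(56.7/10) = 10^(-6.330).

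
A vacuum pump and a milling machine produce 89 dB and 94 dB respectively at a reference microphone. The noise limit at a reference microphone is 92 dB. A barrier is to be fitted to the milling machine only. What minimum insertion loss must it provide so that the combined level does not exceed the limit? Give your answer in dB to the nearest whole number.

5 dB

Everything except the milling machine sums to 10^(89/10) = 7.943e+08 in linear terms, 89.00 dB.
The limit corresponds to 10^(92/10) = 1.585e+09; subtracting the fixed part leaves 7.906e+08 for the milling machine, i.e. 88.98 dB.
Required insertion loss = 94 − 88.98 = 5.02 dB.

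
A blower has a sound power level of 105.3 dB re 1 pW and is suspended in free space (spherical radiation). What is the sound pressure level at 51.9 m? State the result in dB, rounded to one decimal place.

L_p = L_w − 10·log₁₀(4π·r²) with r = 51.9 m.
4π·r² = 3.385e+04 m², 10·log₁₀ of that is 45.295 dB.
L_p = 105.3 − 45.295 = 60.00 dB.

60.0 dB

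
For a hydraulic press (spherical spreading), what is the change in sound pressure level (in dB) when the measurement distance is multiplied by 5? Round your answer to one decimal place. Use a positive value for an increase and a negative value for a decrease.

-14.0 dB

With spherical spreading the level changes by −20·log₁₀(r₂/r₁).
ΔL = −20·log₁₀(5) = -13.98 dB.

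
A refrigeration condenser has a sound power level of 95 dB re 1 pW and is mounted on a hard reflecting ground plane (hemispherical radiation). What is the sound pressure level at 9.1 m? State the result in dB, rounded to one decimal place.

67.8 dB

Free-field hemispherical radiation: L_p = L_w − 10·log₁₀(2π·r²), r = 9.1 m.
2π·r² = 520.3 m², 10·log₁₀ of that is 27.163 dB.
L_p = 95 − 27.163 = 67.84 dB.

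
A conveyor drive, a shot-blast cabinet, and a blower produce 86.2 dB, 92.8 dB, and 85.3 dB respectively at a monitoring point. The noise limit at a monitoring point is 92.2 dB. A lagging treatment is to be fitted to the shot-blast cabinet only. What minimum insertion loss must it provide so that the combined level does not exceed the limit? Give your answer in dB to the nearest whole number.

3 dB

The untreated sources together contribute 10^(86.2/10) + 10^(85.3/10) = 7.557e+08, i.e. 88.78 dB.
To meet 92.2 dB overall, the treated shot-blast cabinet may contribute at most 10^(92.2/10) − 7.557e+08 = 9.039e+08, i.e. 89.56 dB.
Required insertion loss = 92.8 − 89.56 = 3.24 dB.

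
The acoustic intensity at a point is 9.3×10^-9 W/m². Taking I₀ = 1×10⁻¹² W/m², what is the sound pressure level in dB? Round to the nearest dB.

40 dB

L = 10·log₁₀(I/I₀) = 10·log₁₀(9.3×10^-9/10⁻¹²) = 10·log₁₀(9.3×10^3).
L = 10·(0.9685 + 3) = 39.68 dB.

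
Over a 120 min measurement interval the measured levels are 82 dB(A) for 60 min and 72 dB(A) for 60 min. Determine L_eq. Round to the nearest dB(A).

79 dB(A)

L_eq = 10·log₁₀[(1/T)·Σ tᵢ·10^(Lᵢ/10)] with T = 120 min.
Σ tᵢ·10^(Lᵢ/10) = 60·10^(82/10) + 60·10^(72/10) = 1.046e+10.
L_eq = 10·log₁₀(1.046e+10/120) = 79.40 dB(A).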